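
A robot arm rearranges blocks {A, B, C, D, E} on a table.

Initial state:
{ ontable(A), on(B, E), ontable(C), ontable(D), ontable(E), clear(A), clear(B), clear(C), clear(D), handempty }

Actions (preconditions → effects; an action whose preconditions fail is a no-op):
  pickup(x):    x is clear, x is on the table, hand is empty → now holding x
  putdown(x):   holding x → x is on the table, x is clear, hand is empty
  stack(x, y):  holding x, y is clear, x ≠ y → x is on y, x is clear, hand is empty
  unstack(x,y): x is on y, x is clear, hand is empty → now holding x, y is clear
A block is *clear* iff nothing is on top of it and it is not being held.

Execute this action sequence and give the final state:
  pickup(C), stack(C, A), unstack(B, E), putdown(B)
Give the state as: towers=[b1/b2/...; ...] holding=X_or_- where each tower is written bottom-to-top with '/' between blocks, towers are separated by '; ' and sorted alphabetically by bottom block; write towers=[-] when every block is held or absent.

step 1 (pickup(C)): towers=[A; D; E/B] holding=C
step 2 (stack(C, A)): towers=[A/C; D; E/B] holding=-
step 3 (unstack(B, E)): towers=[A/C; D; E] holding=B
step 4 (putdown(B)): towers=[A/C; B; D; E] holding=-

towers=[A/C; B; D; E] holding=-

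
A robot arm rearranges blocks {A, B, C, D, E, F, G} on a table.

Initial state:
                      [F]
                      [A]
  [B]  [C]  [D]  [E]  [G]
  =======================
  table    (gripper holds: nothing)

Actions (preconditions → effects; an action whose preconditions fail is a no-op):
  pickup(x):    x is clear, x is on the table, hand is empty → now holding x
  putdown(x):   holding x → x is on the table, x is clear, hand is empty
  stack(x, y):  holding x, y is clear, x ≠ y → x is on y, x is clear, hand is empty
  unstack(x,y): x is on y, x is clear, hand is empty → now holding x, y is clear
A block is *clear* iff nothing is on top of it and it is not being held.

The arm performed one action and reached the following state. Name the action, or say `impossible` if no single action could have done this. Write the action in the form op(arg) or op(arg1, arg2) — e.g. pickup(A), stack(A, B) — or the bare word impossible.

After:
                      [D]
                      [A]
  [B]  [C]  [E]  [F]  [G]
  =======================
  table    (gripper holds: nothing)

impossible

target: towers=[B; C; E; F; G/A/D] holding=-
         pickup(B) → towers=[C; D; E; G/A/F] holding=B
     unstack(F, A) → towers=[B; C; D; E; G/A] holding=F
         pickup(D) → towers=[B; C; E; G/A/F] holding=D
         pickup(E) → towers=[B; C; D; G/A/F] holding=E
         pickup(C) → towers=[B; D; E; G/A/F] holding=C
none of the 5 applicable actions match → impossible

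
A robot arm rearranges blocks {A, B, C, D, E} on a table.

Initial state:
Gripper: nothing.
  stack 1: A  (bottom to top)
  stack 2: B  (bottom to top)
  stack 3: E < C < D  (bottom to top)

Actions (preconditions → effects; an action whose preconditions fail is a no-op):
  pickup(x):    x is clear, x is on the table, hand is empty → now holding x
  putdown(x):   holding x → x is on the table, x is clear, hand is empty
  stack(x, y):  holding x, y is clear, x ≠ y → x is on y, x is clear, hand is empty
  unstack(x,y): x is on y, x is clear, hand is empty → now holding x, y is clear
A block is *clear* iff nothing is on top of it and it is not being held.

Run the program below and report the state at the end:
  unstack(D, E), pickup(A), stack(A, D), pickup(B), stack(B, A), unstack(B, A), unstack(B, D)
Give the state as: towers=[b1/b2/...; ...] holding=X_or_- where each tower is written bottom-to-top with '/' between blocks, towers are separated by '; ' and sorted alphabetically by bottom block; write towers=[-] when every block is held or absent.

towers=[E/C/D/A] holding=B

step 1 (unstack(D, E)) [no-op]: towers=[A; B; E/C/D] holding=-
step 2 (pickup(A)): towers=[B; E/C/D] holding=A
step 3 (stack(A, D)): towers=[B; E/C/D/A] holding=-
step 4 (pickup(B)): towers=[E/C/D/A] holding=B
step 5 (stack(B, A)): towers=[E/C/D/A/B] holding=-
step 6 (unstack(B, A)): towers=[E/C/D/A] holding=B
step 7 (unstack(B, D)) [no-op]: towers=[E/C/D/A] holding=B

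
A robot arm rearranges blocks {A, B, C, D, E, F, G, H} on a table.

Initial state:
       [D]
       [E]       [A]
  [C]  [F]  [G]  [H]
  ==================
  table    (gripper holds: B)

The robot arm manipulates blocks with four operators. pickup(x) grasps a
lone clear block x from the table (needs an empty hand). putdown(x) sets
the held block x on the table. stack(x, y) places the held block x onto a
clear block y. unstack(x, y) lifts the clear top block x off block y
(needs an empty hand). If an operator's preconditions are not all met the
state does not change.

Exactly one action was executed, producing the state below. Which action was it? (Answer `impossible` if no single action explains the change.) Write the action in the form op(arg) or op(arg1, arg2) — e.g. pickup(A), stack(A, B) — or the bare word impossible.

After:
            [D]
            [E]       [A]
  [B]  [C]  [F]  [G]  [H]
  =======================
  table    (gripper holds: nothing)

target: towers=[B; C; F/E/D; G; H/A] holding=-
        putdown(B) → towers=[B; C; F/E/D; G; H/A] holding=-  ← match
       stack(B, G) → towers=[C; F/E/D; G/B; H/A] holding=-
       stack(B, A) → towers=[C; F/E/D; G; H/A/B] holding=-
       stack(B, D) → towers=[C; F/E/D/B; G; H/A] holding=-
       stack(B, C) → towers=[C/B; F/E/D; G; H/A] holding=-

putdown(B)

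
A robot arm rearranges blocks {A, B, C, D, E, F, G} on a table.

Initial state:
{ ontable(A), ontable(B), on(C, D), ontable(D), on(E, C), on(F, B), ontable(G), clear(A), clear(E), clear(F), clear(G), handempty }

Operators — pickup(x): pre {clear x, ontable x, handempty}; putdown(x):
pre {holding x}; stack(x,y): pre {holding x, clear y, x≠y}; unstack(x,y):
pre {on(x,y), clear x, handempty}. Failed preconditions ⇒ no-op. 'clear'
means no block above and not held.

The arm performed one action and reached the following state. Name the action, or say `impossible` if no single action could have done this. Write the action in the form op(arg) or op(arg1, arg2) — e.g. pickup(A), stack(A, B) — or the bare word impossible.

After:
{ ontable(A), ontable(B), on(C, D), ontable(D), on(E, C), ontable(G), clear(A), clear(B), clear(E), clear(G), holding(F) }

target: towers=[A; B; D/C/E; G] holding=F
     unstack(F, B) → towers=[A; B; D/C/E; G] holding=F  ← match
         pickup(G) → towers=[A; B/F; D/C/E] holding=G
         pickup(A) → towers=[B/F; D/C/E; G] holding=A
     unstack(E, C) → towers=[A; B/F; D/C; G] holding=E

unstack(F, B)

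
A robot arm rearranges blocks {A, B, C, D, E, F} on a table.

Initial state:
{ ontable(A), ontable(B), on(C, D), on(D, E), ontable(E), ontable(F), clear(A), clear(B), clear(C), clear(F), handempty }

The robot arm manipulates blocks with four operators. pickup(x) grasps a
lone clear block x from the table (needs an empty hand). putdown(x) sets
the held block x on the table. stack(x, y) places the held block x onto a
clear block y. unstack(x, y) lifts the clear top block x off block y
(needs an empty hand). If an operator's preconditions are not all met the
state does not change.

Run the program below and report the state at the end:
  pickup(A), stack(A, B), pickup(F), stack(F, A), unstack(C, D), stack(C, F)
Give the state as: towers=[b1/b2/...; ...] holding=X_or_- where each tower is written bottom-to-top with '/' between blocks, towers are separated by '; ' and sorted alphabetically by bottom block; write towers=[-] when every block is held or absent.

step 1 (pickup(A)): towers=[B; E/D/C; F] holding=A
step 2 (stack(A, B)): towers=[B/A; E/D/C; F] holding=-
step 3 (pickup(F)): towers=[B/A; E/D/C] holding=F
step 4 (stack(F, A)): towers=[B/A/F; E/D/C] holding=-
step 5 (unstack(C, D)): towers=[B/A/F; E/D] holding=C
step 6 (stack(C, F)): towers=[B/A/F/C; E/D] holding=-

towers=[B/A/F/C; E/D] holding=-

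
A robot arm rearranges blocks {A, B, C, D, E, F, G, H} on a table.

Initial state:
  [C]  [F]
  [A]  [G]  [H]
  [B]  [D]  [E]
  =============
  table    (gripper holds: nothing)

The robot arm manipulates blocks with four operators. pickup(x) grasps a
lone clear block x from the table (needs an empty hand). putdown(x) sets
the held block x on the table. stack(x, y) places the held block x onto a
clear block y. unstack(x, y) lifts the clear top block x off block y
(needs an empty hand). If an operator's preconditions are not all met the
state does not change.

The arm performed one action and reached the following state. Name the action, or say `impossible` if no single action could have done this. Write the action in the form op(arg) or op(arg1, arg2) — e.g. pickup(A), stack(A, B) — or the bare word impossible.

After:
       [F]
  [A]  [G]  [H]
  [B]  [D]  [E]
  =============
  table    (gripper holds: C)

unstack(C, A)

target: towers=[B/A; D/G/F; E/H] holding=C
     unstack(H, E) → towers=[B/A/C; D/G/F; E] holding=H
     unstack(F, G) → towers=[B/A/C; D/G; E/H] holding=F
     unstack(C, A) → towers=[B/A; D/G/F; E/H] holding=C  ← match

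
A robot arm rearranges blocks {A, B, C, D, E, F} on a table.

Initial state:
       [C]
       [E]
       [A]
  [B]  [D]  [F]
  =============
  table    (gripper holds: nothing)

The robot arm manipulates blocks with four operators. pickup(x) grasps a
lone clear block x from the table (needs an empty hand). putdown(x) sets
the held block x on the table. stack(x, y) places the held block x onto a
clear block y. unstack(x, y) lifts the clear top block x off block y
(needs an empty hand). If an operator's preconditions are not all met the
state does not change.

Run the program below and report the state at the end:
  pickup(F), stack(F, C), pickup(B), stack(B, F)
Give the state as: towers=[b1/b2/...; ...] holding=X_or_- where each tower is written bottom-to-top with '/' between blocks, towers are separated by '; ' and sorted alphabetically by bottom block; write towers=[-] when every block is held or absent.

towers=[D/A/E/C/F/B] holding=-

step 1 (pickup(F)): towers=[B; D/A/E/C] holding=F
step 2 (stack(F, C)): towers=[B; D/A/E/C/F] holding=-
step 3 (pickup(B)): towers=[D/A/E/C/F] holding=B
step 4 (stack(B, F)): towers=[D/A/E/C/F/B] holding=-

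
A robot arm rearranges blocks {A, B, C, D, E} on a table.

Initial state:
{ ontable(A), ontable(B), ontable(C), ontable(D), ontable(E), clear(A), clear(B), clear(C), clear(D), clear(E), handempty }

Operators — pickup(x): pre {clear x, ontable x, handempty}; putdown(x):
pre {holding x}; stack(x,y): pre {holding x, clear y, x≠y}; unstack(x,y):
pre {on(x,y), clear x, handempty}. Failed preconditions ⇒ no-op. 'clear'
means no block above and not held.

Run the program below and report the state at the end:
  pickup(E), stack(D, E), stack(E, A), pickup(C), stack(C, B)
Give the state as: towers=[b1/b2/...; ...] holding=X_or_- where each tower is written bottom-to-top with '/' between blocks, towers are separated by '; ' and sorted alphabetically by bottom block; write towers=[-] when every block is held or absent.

towers=[A/E; B/C; D] holding=-

step 1 (pickup(E)): towers=[A; B; C; D] holding=E
step 2 (stack(D, E)) [no-op]: towers=[A; B; C; D] holding=E
step 3 (stack(E, A)): towers=[A/E; B; C; D] holding=-
step 4 (pickup(C)): towers=[A/E; B; D] holding=C
step 5 (stack(C, B)): towers=[A/E; B/C; D] holding=-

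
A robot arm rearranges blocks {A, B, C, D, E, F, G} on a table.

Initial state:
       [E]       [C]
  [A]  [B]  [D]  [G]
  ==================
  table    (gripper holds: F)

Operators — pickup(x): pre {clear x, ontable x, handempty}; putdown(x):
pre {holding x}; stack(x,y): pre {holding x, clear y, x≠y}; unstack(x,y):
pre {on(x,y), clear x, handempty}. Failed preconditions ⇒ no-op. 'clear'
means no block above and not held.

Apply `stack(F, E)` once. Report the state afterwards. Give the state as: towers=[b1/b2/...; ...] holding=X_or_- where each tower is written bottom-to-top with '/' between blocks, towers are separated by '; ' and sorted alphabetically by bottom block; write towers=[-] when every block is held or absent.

towers=[A; B/E/F; D; G/C] holding=-

before: towers=[A; B/E; D; G/C] holding=F
pre[stack(F, E)]: holding(F) ✓, clear(E) ✓, F≠E ✓
all met → apply stack(F, E)
after:  towers=[A; B/E/F; D; G/C] holding=-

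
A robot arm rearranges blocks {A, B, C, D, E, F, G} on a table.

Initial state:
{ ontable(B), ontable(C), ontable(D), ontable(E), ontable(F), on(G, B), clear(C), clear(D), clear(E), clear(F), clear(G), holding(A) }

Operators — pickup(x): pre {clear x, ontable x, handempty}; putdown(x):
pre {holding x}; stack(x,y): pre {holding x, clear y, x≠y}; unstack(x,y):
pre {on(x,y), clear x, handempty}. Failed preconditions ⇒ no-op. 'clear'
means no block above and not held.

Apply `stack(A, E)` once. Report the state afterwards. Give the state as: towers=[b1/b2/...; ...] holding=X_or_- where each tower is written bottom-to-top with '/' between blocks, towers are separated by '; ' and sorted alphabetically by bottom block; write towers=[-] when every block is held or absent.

before: towers=[B/G; C; D; E; F] holding=A
pre[stack(A, E)]: holding(A) ✓, clear(E) ✓, A≠E ✓
all met → apply stack(A, E)
after:  towers=[B/G; C; D; E/A; F] holding=-

towers=[B/G; C; D; E/A; F] holding=-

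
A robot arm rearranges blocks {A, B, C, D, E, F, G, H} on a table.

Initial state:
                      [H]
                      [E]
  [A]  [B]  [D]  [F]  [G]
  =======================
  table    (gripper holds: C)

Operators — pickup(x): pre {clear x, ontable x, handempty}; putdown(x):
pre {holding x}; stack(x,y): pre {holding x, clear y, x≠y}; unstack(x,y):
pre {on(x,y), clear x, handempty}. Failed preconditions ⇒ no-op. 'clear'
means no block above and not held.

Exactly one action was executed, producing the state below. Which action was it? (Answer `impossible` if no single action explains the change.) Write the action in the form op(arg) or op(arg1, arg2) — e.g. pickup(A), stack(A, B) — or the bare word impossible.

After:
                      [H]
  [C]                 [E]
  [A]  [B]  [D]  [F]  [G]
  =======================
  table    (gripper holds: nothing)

target: towers=[A/C; B; D; F; G/E/H] holding=-
        putdown(C) → towers=[A; B; C; D; F; G/E/H] holding=-
       stack(C, A) → towers=[A/C; B; D; F; G/E/H] holding=-  ← match
       stack(C, H) → towers=[A; B; D; F; G/E/H/C] holding=-
       stack(C, B) → towers=[A; B/C; D; F; G/E/H] holding=-
       stack(C, F) → towers=[A; B; D; F/C; G/E/H] holding=-
       stack(C, D) → towers=[A; B; D/C; F; G/E/H] holding=-

stack(C, A)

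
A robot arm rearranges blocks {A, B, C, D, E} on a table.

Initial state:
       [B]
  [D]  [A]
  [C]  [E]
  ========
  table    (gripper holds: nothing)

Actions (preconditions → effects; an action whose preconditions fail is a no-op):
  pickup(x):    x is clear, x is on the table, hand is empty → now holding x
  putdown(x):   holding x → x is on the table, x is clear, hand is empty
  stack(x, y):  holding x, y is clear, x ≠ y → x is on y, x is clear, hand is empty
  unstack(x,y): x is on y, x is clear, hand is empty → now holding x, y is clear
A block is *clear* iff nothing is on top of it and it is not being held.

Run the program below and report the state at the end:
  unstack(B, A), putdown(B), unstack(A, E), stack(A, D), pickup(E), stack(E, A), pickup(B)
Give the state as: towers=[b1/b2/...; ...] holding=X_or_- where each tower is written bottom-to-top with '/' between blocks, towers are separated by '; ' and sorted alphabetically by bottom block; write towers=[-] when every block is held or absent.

towers=[C/D/A/E] holding=B

step 1 (unstack(B, A)): towers=[C/D; E/A] holding=B
step 2 (putdown(B)): towers=[B; C/D; E/A] holding=-
step 3 (unstack(A, E)): towers=[B; C/D; E] holding=A
step 4 (stack(A, D)): towers=[B; C/D/A; E] holding=-
step 5 (pickup(E)): towers=[B; C/D/A] holding=E
step 6 (stack(E, A)): towers=[B; C/D/A/E] holding=-
step 7 (pickup(B)): towers=[C/D/A/E] holding=B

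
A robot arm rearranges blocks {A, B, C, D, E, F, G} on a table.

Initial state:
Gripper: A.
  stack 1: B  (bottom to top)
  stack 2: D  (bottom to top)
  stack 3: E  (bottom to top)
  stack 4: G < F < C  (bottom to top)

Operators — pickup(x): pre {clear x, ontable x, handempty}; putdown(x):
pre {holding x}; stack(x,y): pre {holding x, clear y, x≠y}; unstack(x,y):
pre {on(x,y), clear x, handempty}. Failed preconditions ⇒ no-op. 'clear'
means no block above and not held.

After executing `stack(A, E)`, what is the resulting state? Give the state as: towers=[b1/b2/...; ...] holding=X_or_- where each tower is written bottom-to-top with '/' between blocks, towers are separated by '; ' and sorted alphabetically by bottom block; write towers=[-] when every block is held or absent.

before: towers=[B; D; E; G/F/C] holding=A
pre[stack(A, E)]: holding(A) yes, clear(E) yes, A≠E yes
all met → apply stack(A, E)
after:  towers=[B; D; E/A; G/F/C] holding=-

towers=[B; D; E/A; G/F/C] holding=-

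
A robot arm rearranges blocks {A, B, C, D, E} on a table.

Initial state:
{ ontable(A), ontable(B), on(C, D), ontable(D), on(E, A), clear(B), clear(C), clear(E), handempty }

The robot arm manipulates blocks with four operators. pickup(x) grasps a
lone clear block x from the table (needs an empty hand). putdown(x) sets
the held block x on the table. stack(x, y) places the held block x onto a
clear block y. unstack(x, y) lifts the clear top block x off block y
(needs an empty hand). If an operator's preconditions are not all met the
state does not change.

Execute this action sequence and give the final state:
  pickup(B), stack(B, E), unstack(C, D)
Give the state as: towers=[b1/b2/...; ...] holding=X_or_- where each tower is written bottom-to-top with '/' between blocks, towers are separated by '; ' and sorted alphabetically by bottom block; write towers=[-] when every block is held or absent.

towers=[A/E/B; D] holding=C

step 1 (pickup(B)): towers=[A/E; D/C] holding=B
step 2 (stack(B, E)): towers=[A/E/B; D/C] holding=-
step 3 (unstack(C, D)): towers=[A/E/B; D] holding=C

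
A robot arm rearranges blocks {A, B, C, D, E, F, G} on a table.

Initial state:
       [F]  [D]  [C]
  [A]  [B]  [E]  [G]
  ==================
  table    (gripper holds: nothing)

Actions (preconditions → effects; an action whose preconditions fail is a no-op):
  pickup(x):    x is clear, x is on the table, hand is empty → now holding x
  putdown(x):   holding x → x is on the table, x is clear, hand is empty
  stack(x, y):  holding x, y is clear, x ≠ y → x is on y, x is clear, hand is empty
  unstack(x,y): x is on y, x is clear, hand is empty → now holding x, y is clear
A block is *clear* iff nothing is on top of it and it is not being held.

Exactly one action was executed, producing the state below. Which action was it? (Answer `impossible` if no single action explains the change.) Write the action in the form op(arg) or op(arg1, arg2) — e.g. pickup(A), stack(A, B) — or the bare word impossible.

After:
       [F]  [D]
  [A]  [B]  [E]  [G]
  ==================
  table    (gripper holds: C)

target: towers=[A; B/F; E/D; G] holding=C
     unstack(F, B) → towers=[A; B; E/D; G/C] holding=F
     unstack(D, E) → towers=[A; B/F; E; G/C] holding=D
         pickup(A) → towers=[B/F; E/D; G/C] holding=A
     unstack(C, G) → towers=[A; B/F; E/D; G] holding=C  ← match

unstack(C, G)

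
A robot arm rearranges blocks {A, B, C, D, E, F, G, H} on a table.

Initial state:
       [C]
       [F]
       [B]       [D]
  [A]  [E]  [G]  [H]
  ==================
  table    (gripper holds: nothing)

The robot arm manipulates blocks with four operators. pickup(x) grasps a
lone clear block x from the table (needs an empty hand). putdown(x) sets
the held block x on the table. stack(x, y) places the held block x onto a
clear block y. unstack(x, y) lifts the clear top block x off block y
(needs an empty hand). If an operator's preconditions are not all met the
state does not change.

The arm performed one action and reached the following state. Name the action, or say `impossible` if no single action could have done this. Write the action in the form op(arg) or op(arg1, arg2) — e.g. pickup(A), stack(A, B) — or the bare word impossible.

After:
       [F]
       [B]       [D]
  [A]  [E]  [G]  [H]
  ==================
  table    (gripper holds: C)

unstack(C, F)

target: towers=[A; E/B/F; G; H/D] holding=C
         pickup(G) → towers=[A; E/B/F/C; H/D] holding=G
         pickup(A) → towers=[E/B/F/C; G; H/D] holding=A
     unstack(D, H) → towers=[A; E/B/F/C; G; H] holding=D
     unstack(C, F) → towers=[A; E/B/F; G; H/D] holding=C  ← match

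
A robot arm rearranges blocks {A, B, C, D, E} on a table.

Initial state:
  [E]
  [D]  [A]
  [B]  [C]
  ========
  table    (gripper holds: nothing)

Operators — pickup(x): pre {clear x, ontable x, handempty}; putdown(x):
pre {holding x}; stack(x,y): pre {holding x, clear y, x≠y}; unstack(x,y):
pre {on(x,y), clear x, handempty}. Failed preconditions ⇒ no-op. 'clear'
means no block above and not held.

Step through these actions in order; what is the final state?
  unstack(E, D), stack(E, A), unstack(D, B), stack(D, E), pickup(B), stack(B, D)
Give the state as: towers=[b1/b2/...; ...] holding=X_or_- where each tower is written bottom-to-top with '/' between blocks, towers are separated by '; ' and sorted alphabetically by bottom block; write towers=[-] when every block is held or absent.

step 1 (unstack(E, D)): towers=[B/D; C/A] holding=E
step 2 (stack(E, A)): towers=[B/D; C/A/E] holding=-
step 3 (unstack(D, B)): towers=[B; C/A/E] holding=D
step 4 (stack(D, E)): towers=[B; C/A/E/D] holding=-
step 5 (pickup(B)): towers=[C/A/E/D] holding=B
step 6 (stack(B, D)): towers=[C/A/E/D/B] holding=-

towers=[C/A/E/D/B] holding=-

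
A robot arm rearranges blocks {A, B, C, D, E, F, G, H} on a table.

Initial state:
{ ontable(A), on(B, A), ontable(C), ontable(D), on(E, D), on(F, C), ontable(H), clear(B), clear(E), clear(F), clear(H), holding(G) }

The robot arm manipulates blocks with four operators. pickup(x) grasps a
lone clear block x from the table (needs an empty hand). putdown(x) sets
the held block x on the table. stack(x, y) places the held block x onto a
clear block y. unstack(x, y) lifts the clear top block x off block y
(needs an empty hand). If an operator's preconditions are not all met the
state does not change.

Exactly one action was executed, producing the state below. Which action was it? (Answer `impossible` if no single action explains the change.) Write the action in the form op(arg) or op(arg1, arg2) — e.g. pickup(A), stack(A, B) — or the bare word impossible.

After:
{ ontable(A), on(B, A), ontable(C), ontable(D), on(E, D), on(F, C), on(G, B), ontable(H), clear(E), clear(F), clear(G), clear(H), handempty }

target: towers=[A/B/G; C/F; D/E; H] holding=-
        putdown(G) → towers=[A/B; C/F; D/E; G; H] holding=-
       stack(G, E) → towers=[A/B; C/F; D/E/G; H] holding=-
       stack(G, H) → towers=[A/B; C/F; D/E; H/G] holding=-
       stack(G, B) → towers=[A/B/G; C/F; D/E; H] holding=-  ← match
       stack(G, F) → towers=[A/B; C/F/G; D/E; H] holding=-

stack(G, B)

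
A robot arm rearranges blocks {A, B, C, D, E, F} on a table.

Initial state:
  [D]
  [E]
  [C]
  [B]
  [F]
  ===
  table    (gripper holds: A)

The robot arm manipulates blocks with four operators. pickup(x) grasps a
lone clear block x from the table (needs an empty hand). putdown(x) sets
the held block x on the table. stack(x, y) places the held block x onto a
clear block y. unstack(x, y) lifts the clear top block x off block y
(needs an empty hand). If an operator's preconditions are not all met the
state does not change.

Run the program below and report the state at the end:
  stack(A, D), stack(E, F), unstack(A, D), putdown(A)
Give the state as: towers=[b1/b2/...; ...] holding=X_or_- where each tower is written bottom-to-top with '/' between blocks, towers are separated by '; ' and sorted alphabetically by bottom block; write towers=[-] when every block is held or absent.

towers=[A; F/B/C/E/D] holding=-

step 1 (stack(A, D)): towers=[F/B/C/E/D/A] holding=-
step 2 (stack(E, F)) [no-op]: towers=[F/B/C/E/D/A] holding=-
step 3 (unstack(A, D)): towers=[F/B/C/E/D] holding=A
step 4 (putdown(A)): towers=[A; F/B/C/E/D] holding=-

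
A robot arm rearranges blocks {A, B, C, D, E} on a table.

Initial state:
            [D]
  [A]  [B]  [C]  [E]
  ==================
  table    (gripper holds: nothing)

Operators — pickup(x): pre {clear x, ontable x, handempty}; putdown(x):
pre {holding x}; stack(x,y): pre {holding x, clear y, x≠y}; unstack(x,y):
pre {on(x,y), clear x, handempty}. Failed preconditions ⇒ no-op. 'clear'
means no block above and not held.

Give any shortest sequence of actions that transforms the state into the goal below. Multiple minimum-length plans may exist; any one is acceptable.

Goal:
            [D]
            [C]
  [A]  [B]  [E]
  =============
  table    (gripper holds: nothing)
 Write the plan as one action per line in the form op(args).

step 1 (unstack(D, C)): towers=[A; B; C; E] holding=D
step 2 (putdown(D)): towers=[A; B; C; D; E] holding=-
step 3 (pickup(C)): towers=[A; B; D; E] holding=C
step 4 (stack(C, E)): towers=[A; B; D; E/C] holding=-
step 5 (pickup(D)): towers=[A; B; E/C] holding=D
step 6 (stack(D, C)): towers=[A; B; E/C/D] holding=-
goal check: towers=[A; B; E/C/D] holding=- — reached (length 6, optimal by BFS)

unstack(D, C)
putdown(D)
pickup(C)
stack(C, E)
pickup(D)
stack(D, C)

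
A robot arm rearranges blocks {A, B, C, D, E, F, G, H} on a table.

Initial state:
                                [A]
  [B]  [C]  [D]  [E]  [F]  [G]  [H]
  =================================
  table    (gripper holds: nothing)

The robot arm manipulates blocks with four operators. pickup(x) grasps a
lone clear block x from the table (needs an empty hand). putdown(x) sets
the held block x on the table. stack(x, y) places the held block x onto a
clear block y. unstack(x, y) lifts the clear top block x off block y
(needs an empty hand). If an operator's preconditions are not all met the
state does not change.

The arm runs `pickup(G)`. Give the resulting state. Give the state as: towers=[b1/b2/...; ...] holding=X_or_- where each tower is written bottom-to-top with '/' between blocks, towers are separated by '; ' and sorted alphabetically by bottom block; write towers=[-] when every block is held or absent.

towers=[B; C; D; E; F; H/A] holding=G

before: towers=[B; C; D; E; F; G; H/A] holding=-
pre[pickup(G)]: clear(G) ok, ontable(G) ok, handempty ok
all met → apply pickup(G)
after:  towers=[B; C; D; E; F; H/A] holding=G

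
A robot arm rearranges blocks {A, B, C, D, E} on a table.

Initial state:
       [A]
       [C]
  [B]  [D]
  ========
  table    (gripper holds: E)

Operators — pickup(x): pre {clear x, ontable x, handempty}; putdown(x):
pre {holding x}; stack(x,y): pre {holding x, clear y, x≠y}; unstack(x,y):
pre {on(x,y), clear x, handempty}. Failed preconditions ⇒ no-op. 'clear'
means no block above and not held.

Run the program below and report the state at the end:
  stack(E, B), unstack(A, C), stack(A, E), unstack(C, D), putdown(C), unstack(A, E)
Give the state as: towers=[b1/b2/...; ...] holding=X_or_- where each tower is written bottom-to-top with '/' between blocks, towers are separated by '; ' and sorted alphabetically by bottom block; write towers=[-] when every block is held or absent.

towers=[B/E; C; D] holding=A

step 1 (stack(E, B)): towers=[B/E; D/C/A] holding=-
step 2 (unstack(A, C)): towers=[B/E; D/C] holding=A
step 3 (stack(A, E)): towers=[B/E/A; D/C] holding=-
step 4 (unstack(C, D)): towers=[B/E/A; D] holding=C
step 5 (putdown(C)): towers=[B/E/A; C; D] holding=-
step 6 (unstack(A, E)): towers=[B/E; C; D] holding=A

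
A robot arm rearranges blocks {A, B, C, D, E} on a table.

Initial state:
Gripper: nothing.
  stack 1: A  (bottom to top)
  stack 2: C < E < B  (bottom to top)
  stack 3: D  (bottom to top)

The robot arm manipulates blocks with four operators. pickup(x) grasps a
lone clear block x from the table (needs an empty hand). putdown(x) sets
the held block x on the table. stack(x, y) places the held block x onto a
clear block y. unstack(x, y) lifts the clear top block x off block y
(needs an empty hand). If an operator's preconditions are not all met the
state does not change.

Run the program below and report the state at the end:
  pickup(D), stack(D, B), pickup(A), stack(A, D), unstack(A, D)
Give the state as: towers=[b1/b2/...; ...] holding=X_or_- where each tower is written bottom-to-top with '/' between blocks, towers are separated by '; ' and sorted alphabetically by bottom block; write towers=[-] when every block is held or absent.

towers=[C/E/B/D] holding=A

step 1 (pickup(D)): towers=[A; C/E/B] holding=D
step 2 (stack(D, B)): towers=[A; C/E/B/D] holding=-
step 3 (pickup(A)): towers=[C/E/B/D] holding=A
step 4 (stack(A, D)): towers=[C/E/B/D/A] holding=-
step 5 (unstack(A, D)): towers=[C/E/B/D] holding=A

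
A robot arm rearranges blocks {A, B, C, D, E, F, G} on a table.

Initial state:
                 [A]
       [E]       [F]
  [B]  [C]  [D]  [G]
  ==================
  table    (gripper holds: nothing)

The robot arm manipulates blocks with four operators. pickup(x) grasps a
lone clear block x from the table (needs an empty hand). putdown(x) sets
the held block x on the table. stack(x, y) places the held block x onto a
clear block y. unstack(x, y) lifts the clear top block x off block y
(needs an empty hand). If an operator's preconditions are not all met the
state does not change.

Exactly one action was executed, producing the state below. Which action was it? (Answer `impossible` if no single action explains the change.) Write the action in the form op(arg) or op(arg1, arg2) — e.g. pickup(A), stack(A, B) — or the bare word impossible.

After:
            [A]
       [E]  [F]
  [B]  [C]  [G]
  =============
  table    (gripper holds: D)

target: towers=[B; C/E; G/F/A] holding=D
         pickup(B) → towers=[C/E; D; G/F/A] holding=B
         pickup(D) → towers=[B; C/E; G/F/A] holding=D  ← match
     unstack(A, F) → towers=[B; C/E; D; G/F] holding=A
     unstack(E, C) → towers=[B; C; D; G/F/A] holding=E

pickup(D)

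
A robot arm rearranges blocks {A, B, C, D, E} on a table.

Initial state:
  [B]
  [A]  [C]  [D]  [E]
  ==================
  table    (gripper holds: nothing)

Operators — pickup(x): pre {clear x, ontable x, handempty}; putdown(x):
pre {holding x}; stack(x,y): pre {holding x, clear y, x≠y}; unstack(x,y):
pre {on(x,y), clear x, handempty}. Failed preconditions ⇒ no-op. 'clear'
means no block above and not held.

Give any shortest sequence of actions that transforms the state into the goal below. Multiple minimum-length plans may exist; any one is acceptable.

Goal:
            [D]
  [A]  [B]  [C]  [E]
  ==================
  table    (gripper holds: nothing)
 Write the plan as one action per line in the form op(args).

step 1 (unstack(B, A)): towers=[A; C; D; E] holding=B
step 2 (putdown(B)): towers=[A; B; C; D; E] holding=-
step 3 (pickup(D)): towers=[A; B; C; E] holding=D
step 4 (stack(D, C)): towers=[A; B; C/D; E] holding=-
goal check: towers=[A; B; C/D; E] holding=- — reached (length 4, optimal by BFS)

unstack(B, A)
putdown(B)
pickup(D)
stack(D, C)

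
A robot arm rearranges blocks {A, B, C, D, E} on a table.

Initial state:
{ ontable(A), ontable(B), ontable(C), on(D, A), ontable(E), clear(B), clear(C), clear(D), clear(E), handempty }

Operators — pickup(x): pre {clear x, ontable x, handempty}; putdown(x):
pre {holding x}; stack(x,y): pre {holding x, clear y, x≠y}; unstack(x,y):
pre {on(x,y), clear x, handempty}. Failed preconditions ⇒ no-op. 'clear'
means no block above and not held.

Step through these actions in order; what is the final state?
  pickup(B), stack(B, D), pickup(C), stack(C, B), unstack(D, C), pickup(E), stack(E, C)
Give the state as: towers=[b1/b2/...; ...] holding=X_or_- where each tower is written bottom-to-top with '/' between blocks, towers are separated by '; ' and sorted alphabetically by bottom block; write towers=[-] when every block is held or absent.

towers=[A/D/B/C/E] holding=-

step 1 (pickup(B)): towers=[A/D; C; E] holding=B
step 2 (stack(B, D)): towers=[A/D/B; C; E] holding=-
step 3 (pickup(C)): towers=[A/D/B; E] holding=C
step 4 (stack(C, B)): towers=[A/D/B/C; E] holding=-
step 5 (unstack(D, C)) [no-op]: towers=[A/D/B/C; E] holding=-
step 6 (pickup(E)): towers=[A/D/B/C] holding=E
step 7 (stack(E, C)): towers=[A/D/B/C/E] holding=-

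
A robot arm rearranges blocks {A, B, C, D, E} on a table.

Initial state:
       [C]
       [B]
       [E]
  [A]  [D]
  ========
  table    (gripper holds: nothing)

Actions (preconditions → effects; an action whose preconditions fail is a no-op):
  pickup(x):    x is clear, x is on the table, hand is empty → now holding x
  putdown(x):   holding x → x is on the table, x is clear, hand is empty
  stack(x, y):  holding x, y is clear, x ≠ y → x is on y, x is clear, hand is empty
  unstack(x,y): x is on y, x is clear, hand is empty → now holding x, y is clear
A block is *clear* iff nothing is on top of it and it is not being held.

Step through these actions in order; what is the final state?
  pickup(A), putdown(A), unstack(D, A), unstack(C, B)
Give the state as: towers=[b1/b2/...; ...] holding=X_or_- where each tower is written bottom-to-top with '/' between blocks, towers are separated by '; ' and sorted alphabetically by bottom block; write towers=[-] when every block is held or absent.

towers=[A; D/E/B] holding=C

step 1 (pickup(A)): towers=[D/E/B/C] holding=A
step 2 (putdown(A)): towers=[A; D/E/B/C] holding=-
step 3 (unstack(D, A)) [no-op]: towers=[A; D/E/B/C] holding=-
step 4 (unstack(C, B)): towers=[A; D/E/B] holding=C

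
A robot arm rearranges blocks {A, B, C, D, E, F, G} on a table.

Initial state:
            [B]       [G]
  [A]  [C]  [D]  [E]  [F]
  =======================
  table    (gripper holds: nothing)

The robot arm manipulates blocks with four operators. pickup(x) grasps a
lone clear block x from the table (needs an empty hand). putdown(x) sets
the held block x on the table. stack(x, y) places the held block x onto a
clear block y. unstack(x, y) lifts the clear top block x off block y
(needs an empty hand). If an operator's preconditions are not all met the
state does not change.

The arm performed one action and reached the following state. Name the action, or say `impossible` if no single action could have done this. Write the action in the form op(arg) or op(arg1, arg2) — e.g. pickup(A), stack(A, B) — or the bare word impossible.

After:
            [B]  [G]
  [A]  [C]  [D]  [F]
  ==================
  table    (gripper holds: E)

target: towers=[A; C; D/B; F/G] holding=E
     unstack(B, D) → towers=[A; C; D; E; F/G] holding=B
     unstack(G, F) → towers=[A; C; D/B; E; F] holding=G
         pickup(A) → towers=[C; D/B; E; F/G] holding=A
         pickup(E) → towers=[A; C; D/B; F/G] holding=E  ← match
         pickup(C) → towers=[A; D/B; E; F/G] holding=C

pickup(E)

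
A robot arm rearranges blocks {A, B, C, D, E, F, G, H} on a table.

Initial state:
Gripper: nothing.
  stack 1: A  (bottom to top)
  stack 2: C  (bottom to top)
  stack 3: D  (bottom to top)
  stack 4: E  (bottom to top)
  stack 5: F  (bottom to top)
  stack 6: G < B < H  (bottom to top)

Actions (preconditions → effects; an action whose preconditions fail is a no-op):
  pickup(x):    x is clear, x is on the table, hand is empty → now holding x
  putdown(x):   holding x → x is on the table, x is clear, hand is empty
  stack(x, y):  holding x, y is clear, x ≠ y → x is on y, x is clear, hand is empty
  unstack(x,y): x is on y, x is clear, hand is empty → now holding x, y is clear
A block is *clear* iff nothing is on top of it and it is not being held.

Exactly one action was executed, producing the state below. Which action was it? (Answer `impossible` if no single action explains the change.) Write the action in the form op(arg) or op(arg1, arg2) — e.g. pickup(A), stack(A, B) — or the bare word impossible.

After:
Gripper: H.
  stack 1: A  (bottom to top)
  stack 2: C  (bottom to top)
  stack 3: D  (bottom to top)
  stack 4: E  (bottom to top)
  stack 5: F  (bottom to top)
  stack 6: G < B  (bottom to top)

target: towers=[A; C; D; E; F; G/B] holding=H
         pickup(A) → towers=[C; D; E; F; G/B/H] holding=A
         pickup(E) → towers=[A; C; D; F; G/B/H] holding=E
     unstack(H, B) → towers=[A; C; D; E; F; G/B] holding=H  ← match
         pickup(F) → towers=[A; C; D; E; G/B/H] holding=F
         pickup(D) → towers=[A; C; E; F; G/B/H] holding=D
         pickup(C) → towers=[A; D; E; F; G/B/H] holding=C

unstack(H, B)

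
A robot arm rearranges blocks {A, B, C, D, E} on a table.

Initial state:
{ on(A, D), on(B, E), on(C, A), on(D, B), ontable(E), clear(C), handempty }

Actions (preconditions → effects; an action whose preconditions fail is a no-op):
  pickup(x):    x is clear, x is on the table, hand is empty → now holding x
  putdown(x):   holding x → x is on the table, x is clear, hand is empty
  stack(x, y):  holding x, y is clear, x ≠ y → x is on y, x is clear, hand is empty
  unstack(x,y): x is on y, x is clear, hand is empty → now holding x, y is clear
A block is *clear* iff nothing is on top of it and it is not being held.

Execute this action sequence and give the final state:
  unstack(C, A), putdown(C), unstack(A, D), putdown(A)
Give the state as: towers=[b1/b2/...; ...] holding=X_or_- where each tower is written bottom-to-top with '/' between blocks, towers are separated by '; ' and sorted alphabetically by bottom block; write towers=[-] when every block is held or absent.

towers=[A; C; E/B/D] holding=-

step 1 (unstack(C, A)): towers=[E/B/D/A] holding=C
step 2 (putdown(C)): towers=[C; E/B/D/A] holding=-
step 3 (unstack(A, D)): towers=[C; E/B/D] holding=A
step 4 (putdown(A)): towers=[A; C; E/B/D] holding=-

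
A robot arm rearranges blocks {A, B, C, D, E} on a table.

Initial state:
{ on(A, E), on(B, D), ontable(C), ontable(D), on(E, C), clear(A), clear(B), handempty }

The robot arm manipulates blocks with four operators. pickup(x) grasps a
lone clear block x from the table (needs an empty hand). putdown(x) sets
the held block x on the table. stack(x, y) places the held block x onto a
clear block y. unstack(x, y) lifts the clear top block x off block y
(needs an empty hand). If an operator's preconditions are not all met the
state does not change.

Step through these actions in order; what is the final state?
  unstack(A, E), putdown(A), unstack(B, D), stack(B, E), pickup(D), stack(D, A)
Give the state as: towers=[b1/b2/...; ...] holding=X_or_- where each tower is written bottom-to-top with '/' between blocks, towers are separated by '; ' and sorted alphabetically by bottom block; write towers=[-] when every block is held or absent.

step 1 (unstack(A, E)): towers=[C/E; D/B] holding=A
step 2 (putdown(A)): towers=[A; C/E; D/B] holding=-
step 3 (unstack(B, D)): towers=[A; C/E; D] holding=B
step 4 (stack(B, E)): towers=[A; C/E/B; D] holding=-
step 5 (pickup(D)): towers=[A; C/E/B] holding=D
step 6 (stack(D, A)): towers=[A/D; C/E/B] holding=-

towers=[A/D; C/E/B] holding=-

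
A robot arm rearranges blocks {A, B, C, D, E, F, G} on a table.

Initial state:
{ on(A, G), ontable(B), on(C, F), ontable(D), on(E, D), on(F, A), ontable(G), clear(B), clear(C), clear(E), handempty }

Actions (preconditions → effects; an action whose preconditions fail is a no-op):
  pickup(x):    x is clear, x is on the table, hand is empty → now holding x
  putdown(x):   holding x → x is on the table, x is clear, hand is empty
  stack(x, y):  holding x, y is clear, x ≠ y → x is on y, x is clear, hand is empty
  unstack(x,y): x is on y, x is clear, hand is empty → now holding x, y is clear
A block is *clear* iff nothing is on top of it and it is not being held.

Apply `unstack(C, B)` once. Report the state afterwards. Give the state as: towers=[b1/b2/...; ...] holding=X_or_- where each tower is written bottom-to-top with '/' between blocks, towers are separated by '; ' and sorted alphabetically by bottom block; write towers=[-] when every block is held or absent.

before: towers=[B; D/E; G/A/F/C] holding=-
pre[unstack(C, B)]: on(C,B) no, clear(C) yes, handempty yes
on(C,B) unmet → unstack(C, B) is a no-op
after:  towers=[B; D/E; G/A/F/C] holding=-

towers=[B; D/E; G/A/F/C] holding=-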